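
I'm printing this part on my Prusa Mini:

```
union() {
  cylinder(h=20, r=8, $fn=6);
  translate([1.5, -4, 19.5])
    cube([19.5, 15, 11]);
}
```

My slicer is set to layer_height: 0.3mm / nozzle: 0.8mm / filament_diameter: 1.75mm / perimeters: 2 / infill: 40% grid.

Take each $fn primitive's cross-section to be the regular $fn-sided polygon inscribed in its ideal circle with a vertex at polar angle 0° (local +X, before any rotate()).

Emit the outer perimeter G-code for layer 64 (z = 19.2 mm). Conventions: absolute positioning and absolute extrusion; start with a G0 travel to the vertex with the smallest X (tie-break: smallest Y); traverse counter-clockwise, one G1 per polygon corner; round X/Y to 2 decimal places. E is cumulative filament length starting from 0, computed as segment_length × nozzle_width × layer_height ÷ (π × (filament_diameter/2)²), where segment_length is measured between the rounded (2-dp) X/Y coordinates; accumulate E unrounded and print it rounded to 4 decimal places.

At z = 19.2 mm: the r=8 cylinder gives a regular 6-gon of circumradius 8 (constant along its height); the cube at (1.5, -4) is not intersected at this z (z outside [19.5, 30.5]); Combining (union): only the r=8 cylinder is present, so the union is just that shape — 1 connected region. The outline is a single polygon with 6 vertices. Extrusion per mm of travel: 0.8 × 0.3 / (π × 0.875²) = 0.099780. Accumulating E over each segment gives final E = 4.7901.

G0 X-8.00 Y0.00 Z19.20
G1 X-4.00 Y-6.93 E0.7984
G1 X4.00 Y-6.93 E1.5966
G1 X8.00 Y0.00 E2.3950
G1 X4.00 Y6.93 E3.1934
G1 X-4.00 Y6.93 E3.9917
G1 X-8.00 Y0.00 E4.7901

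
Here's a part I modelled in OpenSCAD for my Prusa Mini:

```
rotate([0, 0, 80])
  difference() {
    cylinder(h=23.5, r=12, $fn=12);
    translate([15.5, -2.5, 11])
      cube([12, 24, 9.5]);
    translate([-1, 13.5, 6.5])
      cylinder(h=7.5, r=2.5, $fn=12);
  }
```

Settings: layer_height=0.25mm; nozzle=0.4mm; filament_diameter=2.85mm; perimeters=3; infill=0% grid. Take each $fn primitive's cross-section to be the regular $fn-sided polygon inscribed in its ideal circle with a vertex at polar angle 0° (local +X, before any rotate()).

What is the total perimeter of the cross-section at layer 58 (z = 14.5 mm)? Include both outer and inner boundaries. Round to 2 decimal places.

At z = 14.5 mm: the r=12 cylinder gives a regular 12-gon of circumradius 12 (constant along its height) (perimeter = 2·12·12.000·sin(180°/12) = 74.54 mm); the cube at (15.5, -2.5) (footprint 12×24) is included at this height (perimeter 72.00 mm); the cylinder at (-1, 13.5) does not reach this height (z outside [6.5, 14]); Taking the first minus the rest: starting from the r=12 cylinder, the 12×24 cube at (15.5, -2.5) misses the remaining region (no effect) — boundary = 74.54 mm; (rotated 80° about Z; rotation is an isometry so areas/perimeters/island counts are preserved). Overall, the cross-section is a single solid region. Total boundary length (outer) = 74.54 mm.

74.54 mm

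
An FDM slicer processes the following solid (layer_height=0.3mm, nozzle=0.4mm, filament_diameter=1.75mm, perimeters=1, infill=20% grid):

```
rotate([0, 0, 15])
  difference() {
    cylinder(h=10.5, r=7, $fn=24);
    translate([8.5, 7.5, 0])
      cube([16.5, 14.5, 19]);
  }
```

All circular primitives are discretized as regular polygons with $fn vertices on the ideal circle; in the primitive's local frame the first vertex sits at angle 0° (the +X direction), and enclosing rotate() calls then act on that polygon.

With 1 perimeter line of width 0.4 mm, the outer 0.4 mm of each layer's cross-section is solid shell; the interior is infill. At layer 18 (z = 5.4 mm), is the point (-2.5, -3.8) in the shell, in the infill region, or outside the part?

At z = 5.4 mm: the cylinder: section is a regular 24-gon, circumradius r=7; the cube at (8.5, 7.5) (footprint 16.5×14.5) is included at this height; Taking the first minus the rest: starting from the r=7 cylinder, the 16.5×14.5 cube at (8.5, 7.5) misses the remaining region (no effect) — 1 connected region; (rotated 15° about Z; rotation is an isometry so areas/perimeters/island counts are preserved). Overall, the cross-section is a single solid region. Undo the 15° rotation: the query point maps to (-3.398, -3.023) in the un-rotated model frame. The nearest boundary edge runs (-4.95, -4.95)→(-6.06, -3.50); distance from the point to it = 2.40 mm. The point is inside the cross-section and 2.40 mm from the nearest boundary — more than the 0.4 mm shell width (1 × 0.4), so it's in the infill interior.

infill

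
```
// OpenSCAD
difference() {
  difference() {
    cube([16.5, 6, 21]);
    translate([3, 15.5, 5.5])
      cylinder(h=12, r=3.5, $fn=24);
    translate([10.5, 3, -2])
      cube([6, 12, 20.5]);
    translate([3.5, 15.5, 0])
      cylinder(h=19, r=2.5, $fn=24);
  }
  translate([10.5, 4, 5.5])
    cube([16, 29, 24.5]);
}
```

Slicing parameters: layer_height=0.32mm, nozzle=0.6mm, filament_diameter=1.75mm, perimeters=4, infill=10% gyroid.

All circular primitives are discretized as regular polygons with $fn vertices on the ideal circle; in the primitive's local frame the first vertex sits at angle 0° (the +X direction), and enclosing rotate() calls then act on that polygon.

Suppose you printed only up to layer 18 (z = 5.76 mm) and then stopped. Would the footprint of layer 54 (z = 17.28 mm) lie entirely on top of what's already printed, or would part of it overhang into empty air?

Compare the two slices. At z = 5.76: the cube is present — its section is the full 16.5×6 rectangle (area 99.00 mm²); the cylinder at (3, 15.5): section is a regular 24-gon, circumradius r=3.5 (area = (24/2)·3.500²·sin(360°/24) = 38.05 mm²); the 6×12 cube at (10.5, 3) contributes its full rectangle (area 72.00 mm²); the r=2.5 cylinder at (3.5, 15.5) contributes a regular 24-gon of circumradius 2.5 (area = (24/2)·2.500²·sin(360°/24) = 19.41 mm²); After the difference (first − rest): starting from the 16.5×6 cube (99.00 mm²), the r=3.5 cylinder at (3, 15.5) misses the remaining region (no effect); the 6×12 cube at (10.5, 3) partially overlaps it — only the 18.00 mm² overlap (of its 72.00 mm²) is removed, clipping the outline; the r=2.5 cylinder at (3.5, 15.5) misses the remaining region (no effect) — area = 81.00 mm²; the cube at (10.5, 4) (footprint 16×29) is included at this height (area 464.00 mm²); After the difference (first − rest): starting from that combined region (81.00 mm²), the 16×29 cube at (10.5, 4) misses the remaining region (no effect) — area = 81.00 mm². At z = 17.28: the cube is present — its section is the full 16.5×6 rectangle (area 99.00 mm²); the r=3.5 cylinder at (3, 15.5) contributes a regular 24-gon of circumradius 3.5 (area = (24/2)·3.500²·sin(360°/24) = 38.05 mm²); the 6×12 cube at (10.5, 3) contributes its full rectangle (area 72.00 mm²); the r=2.5 cylinder at (3.5, 15.5) contributes a regular 24-gon of circumradius 2.5 (area = (24/2)·2.500²·sin(360°/24) = 19.41 mm²); After the difference (first − rest): starting from the 16.5×6 cube (99.00 mm²), the r=3.5 cylinder at (3, 15.5) misses the remaining region (no effect); the 6×12 cube at (10.5, 3) partially overlaps it — only the 18.00 mm² overlap (of its 72.00 mm²) is removed, clipping the outline; the r=2.5 cylinder at (3.5, 15.5) misses the remaining region (no effect) — area = 81.00 mm²; the cube at (10.5, 4) is present — its section is the full 16×29 rectangle (area 464.00 mm²); Subtracting the remaining from the first: starting from the result so far (81.00 mm²), the 16×29 cube at (10.5, 4) misses the remaining region (no effect) — area = 81.00 mm². Checking containment: the cross-section at z = 17.28 is a subset of the cross-section at z = 5.76.

entirely on top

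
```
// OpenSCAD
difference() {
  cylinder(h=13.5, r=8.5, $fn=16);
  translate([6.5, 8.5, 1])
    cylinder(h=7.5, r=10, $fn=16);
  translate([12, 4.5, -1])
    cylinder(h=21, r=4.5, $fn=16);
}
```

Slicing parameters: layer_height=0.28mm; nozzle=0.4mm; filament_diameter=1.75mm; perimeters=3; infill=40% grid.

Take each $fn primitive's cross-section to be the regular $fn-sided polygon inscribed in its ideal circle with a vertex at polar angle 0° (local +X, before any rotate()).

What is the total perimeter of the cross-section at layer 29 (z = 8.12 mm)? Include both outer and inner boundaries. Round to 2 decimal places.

51.87 mm

At z = 8.12 mm: the r=8.5 cylinder gives a regular 16-gon of circumradius 8.5 (constant along its height) (perimeter = 2·16·8.500·sin(180°/16) = 53.06 mm); the r=10 cylinder at (6.5, 8.5) gives a regular 16-gon of circumradius 10 (constant along its height) (perimeter = 2·16·10.000·sin(180°/16) = 62.43 mm); the r=4.5 cylinder at (12, 4.5) gives a regular 16-gon of circumradius 4.5 (constant along its height) (perimeter = 2·16·4.500·sin(180°/16) = 28.09 mm); After the difference (first − rest): starting from the r=8.5 cylinder, the r=10 cylinder at (6.5, 8.5) partially overlaps it — only the 77.89 mm² overlap (of its 306.15 mm²) is removed, clipping the outline; the r=4.5 cylinder at (12, 4.5) misses the remaining region (no effect) — boundary = 51.87 mm. Overall, the cross-section is a single solid region. Total boundary length (outer) = 51.87 mm.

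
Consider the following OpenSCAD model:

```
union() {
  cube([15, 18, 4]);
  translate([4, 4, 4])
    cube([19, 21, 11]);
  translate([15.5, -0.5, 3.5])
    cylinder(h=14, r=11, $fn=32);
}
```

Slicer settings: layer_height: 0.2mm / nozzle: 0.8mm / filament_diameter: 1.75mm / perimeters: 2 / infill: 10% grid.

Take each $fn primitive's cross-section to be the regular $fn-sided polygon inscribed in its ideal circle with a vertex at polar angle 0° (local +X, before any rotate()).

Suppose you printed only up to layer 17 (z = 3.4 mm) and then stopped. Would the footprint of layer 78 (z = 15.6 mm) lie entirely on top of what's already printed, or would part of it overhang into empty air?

Compare the two slices. At z = 3.4: the cube is present — its section is the full 15×18 rectangle (area 270.00 mm²); the cube at (4, 4) is absent (z outside [4, 15]); the cylinder at (15.5, -0.5) does not reach this height (z outside [3.5, 17.5]); Merging all regions: only the 15×18 cube is present, so the union is just that shape — area = 270.00 mm². At z = 15.6: the cube is absent (z outside [0, 4]); the cube at (4, 4) is not intersected at this z (z outside [4, 15]); the r=11 cylinder at (15.5, -0.5) gives a regular 32-gon of circumradius 11 (constant along its height) (area = (32/2)·11.000²·sin(360°/32) = 377.69 mm²); Taking the union: only the r=11 cylinder at (15.5, -0.5) is present, so the union is just that shape — area = 377.69 mm². Checking containment: at z = 15.6 the cross-section extends beyond the z = 3.4 cross-section by about 294.00 mm².

part overhangs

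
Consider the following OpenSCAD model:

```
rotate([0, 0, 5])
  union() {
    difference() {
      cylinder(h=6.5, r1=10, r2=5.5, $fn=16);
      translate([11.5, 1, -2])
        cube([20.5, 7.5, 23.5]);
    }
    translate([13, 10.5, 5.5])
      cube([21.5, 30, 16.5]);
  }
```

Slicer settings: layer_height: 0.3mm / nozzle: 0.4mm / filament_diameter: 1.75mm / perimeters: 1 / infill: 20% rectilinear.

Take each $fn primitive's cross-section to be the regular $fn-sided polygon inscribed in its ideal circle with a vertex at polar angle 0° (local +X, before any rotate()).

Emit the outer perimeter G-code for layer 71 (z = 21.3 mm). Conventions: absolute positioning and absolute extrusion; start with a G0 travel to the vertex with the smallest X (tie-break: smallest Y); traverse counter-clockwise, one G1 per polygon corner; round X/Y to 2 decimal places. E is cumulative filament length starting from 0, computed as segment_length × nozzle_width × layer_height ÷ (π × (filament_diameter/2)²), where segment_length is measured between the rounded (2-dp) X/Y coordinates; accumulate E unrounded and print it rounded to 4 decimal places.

At z = 21.3 mm: the cone is absent (z outside [0, 6.5]); the cube at (11.5, 1) (footprint 20.5×7.5) is included at this height; Taking the first minus the rest: the first operand is absent here, so nothing remains; the 21.5×30 cube at (13, 10.5) contributes its full rectangle; Taking the union: only the 21.5×30 cube at (13, 10.5) is present, so the union is just that shape — 1 connected region; (rotated 5° about Z; rotation is an isometry so areas/perimeters/island counts are preserved). The outline is a single polygon with 4 vertices. Extrusion per mm of travel: 0.4 × 0.3 / (π × 0.875²) = 0.049890. Accumulating E over each segment gives final E = 5.1383.

G0 X9.42 Y41.48 Z21.30
G1 X12.04 Y11.59 E1.4969
G1 X33.45 Y13.47 E2.5692
G1 X30.84 Y43.35 E4.0656
G1 X9.42 Y41.48 E5.1383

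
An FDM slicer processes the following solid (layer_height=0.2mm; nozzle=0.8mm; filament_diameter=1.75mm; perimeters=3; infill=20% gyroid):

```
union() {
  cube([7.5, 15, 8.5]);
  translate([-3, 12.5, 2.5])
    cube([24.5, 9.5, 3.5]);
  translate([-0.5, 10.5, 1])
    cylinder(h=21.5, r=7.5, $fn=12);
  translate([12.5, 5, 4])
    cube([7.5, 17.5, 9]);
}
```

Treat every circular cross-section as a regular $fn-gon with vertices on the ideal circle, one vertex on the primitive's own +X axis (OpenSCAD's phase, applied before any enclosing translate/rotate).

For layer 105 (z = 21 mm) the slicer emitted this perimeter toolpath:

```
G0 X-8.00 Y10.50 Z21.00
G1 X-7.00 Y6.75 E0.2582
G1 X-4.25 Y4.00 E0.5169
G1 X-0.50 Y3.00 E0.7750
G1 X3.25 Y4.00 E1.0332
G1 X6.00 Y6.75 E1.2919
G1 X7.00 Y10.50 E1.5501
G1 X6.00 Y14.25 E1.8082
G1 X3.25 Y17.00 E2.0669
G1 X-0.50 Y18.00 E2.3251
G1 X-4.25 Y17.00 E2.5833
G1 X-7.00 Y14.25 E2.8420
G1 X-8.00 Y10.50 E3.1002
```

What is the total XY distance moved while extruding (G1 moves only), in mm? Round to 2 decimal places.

Sum the Euclidean lengths of each G1 segment: total = 46.60 mm.

46.60 mm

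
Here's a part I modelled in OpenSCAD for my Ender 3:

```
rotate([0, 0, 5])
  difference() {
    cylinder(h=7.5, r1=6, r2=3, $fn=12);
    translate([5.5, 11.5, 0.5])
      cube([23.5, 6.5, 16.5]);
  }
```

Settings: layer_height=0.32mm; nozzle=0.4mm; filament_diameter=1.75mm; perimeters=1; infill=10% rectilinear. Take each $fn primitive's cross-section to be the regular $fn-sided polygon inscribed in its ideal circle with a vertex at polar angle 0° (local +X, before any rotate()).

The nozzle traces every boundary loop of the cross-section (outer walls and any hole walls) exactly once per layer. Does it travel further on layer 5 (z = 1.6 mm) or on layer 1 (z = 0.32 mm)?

Layer 5 (z = 1.6): the cone (r1=6→r2=3) has section circumradius 5.360 here — a regular 12-gon (perimeter = 2·12·5.360·sin(180°/12) = 33.29 mm); the 23.5×6.5 cube at (5.5, 11.5) contributes its full rectangle (perimeter 60.00 mm); Taking the first minus the rest: starting from the cone, the 23.5×6.5 cube at (5.5, 11.5) misses the remaining region (no effect) — boundary = 33.29 mm; (rotated 5° about Z; rotation is an isometry so areas/perimeters/island counts are preserved). So its perimeter = 33.29 mm. Layer 1 (z = 0.32): the cone contributes a regular 12-gon of circumradius 5.872 (interpolated between r1=6 and r2=3 at t=0.043) (perimeter = 2·12·5.872·sin(180°/12) = 36.47 mm); the cube at (5.5, 11.5) does not reach this height (z outside [0.5, 17]); Taking the first minus the rest: none of the subtracted shapes is present at this height, so the cone is unchanged — boundary = 36.47 mm; (rotated 5° about Z; rotation is an isometry so areas/perimeters/island counts are preserved). So its perimeter = 36.47 mm. Layer 1 is larger (36.47 vs 33.29 mm).

layer 1 (z = 0.32 mm)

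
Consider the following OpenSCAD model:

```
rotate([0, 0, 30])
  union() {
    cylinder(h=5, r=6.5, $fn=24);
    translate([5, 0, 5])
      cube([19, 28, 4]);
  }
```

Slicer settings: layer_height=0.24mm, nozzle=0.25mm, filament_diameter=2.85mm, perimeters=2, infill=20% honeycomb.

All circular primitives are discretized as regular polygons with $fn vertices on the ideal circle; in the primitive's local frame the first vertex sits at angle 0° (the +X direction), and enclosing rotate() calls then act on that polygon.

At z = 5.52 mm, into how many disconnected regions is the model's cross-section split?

1

At z = 5.52 mm: the cylinder is absent (z outside [0, 5]); the cube at (5, 0) is present — its section is the full 19×28 rectangle; Taking the union: only the 19×28 cube at (5, 0) is present, so the union is just that shape — 1 connected region; (whole slice rotated 30° about Z — lengths, areas and connectivity unchanged). The result has 1 disconnected region.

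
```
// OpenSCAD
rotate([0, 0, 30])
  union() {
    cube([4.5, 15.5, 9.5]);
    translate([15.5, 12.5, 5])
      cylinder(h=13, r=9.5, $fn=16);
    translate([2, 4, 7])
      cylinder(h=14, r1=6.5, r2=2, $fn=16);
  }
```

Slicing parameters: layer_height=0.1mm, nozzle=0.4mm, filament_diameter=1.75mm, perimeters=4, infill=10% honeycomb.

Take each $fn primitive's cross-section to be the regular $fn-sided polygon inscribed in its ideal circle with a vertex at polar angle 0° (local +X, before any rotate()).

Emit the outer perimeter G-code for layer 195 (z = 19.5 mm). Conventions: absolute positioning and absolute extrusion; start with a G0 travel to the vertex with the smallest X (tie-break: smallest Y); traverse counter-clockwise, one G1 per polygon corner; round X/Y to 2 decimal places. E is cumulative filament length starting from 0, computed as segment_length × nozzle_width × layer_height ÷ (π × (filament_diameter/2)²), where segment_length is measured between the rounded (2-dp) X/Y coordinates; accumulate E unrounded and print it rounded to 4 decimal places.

At z = 19.5 mm: the cube does not reach this height (z outside [0, 9.5]); the cylinder at (15.5, 12.5) is absent (z outside [5, 18]); the cone at (2, 4): at t=0.893 of its height the radius interpolates to r₁+(r₂−r₁)t = 2.482, giving a regular 16-gon of that circumradius; Taking the union: only the cone at (2, 4) is present, so the union is just that shape — 1 connected region; (whole slice rotated 30° about Z — lengths, areas and connectivity unchanged). The outline is a single polygon with 16 vertices. Extrusion per mm of travel: 0.4 × 0.1 / (π × 0.875²) = 0.016630. Accumulating E over each segment gives final E = 0.2578.

G0 X-2.73 Y4.14 Z19.50
G1 X-2.42 Y3.22 E0.0161
G1 X-1.78 Y2.49 E0.0323
G1 X-0.91 Y2.07 E0.0484
G1 X0.06 Y2.00 E0.0645
G1 X0.97 Y2.31 E0.0805
G1 X1.70 Y2.95 E0.0967
G1 X2.13 Y3.82 E0.1128
G1 X2.19 Y4.79 E0.1290
G1 X1.88 Y5.71 E0.1451
G1 X1.24 Y6.43 E0.1611
G1 X0.37 Y6.86 E0.1773
G1 X-0.59 Y6.93 E0.1933
G1 X-1.51 Y6.61 E0.2095
G1 X-2.24 Y5.98 E0.2255
G1 X-2.67 Y5.11 E0.2416
G1 X-2.73 Y4.14 E0.2578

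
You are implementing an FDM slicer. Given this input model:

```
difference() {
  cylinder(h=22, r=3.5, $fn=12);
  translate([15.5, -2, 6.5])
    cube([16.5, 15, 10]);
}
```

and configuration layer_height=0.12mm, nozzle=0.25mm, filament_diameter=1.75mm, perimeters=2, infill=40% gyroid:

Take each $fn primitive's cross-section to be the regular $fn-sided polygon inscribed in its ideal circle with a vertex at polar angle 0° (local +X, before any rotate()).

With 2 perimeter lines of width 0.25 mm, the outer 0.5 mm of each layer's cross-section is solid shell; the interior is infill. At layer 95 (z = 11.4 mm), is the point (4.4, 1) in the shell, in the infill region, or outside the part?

At z = 11.4 mm: the r=3.5 cylinder gives a regular 12-gon of circumradius 3.5 (constant along its height); the 16.5×15 cube at (15.5, -2) contributes its full rectangle; Subtracting the remaining from the first: starting from the r=3.5 cylinder, the 16.5×15 cube at (15.5, -2) misses the remaining region (no effect) — 1 connected region. Overall, the cross-section is a single solid region. The nearest boundary edge runs (3.03, 1.75)→(3.50, 0.00); distance from the point to it = 1.13 mm. The point is not inside any of the regions above, so it lies outside the cross-section (1.13 mm from the nearest boundary).

outside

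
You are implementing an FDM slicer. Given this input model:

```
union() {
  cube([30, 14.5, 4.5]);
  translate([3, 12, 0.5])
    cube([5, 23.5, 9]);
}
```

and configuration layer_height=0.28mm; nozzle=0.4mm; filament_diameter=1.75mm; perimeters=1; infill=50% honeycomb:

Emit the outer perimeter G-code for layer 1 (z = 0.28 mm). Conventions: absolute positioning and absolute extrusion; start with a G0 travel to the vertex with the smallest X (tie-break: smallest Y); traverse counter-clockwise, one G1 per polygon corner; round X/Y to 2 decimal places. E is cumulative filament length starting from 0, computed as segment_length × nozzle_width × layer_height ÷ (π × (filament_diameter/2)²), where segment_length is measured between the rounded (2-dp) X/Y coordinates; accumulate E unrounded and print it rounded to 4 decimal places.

G0 X0.00 Y0.00 Z0.28
G1 X30.00 Y0.00 E1.3969
G1 X30.00 Y14.50 E2.0721
G1 X0.00 Y14.50 E3.4690
G1 X0.00 Y0.00 E4.1442

At z = 0.28 mm: the cube (footprint 30×14.5) is included at this height; the cube at (3, 12) is absent (z outside [0.5, 9.5]); Merging all regions: only the 30×14.5 cube is present, so the union is just that shape — 1 connected region. The outline is a single polygon with 4 vertices. Extrusion per mm of travel: 0.4 × 0.28 / (π × 0.875²) = 0.046564. Accumulating E over each segment gives final E = 4.1442.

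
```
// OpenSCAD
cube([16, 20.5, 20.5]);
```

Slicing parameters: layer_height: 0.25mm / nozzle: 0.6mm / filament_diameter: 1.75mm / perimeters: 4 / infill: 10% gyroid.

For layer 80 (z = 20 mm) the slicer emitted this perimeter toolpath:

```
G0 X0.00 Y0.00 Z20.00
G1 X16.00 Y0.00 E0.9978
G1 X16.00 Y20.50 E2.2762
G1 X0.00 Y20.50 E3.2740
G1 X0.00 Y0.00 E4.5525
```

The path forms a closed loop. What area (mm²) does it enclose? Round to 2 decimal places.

328.00 mm²

Apply the shoelace formula to the sequence of (X, Y) vertices; enclosed area = 328.00 mm².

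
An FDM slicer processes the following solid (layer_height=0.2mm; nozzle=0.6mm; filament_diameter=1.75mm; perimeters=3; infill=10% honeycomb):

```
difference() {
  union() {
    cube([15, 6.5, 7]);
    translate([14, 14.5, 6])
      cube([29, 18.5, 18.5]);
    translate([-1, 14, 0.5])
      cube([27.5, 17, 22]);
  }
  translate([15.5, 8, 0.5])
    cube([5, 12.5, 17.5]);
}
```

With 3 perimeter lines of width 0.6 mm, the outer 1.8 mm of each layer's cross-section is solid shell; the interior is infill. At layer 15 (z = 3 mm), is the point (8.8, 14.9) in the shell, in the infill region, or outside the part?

shell

At z = 3 mm: the cube (footprint 15×6.5) is included at this height; the cube at (14, 14.5) is absent (z outside [6, 24.5]); the cube at (-1, 14) is present — its section is the full 27.5×17 rectangle; Taking the union: the 2 present regions are separate (no shared area or edge), so areas and boundary lengths simply add and each stays a separate island — 2 connected regions; the 5×12.5 cube at (15.5, 8) contributes its full rectangle; After the difference (first − rest): starting from the result so far, the 5×12.5 cube at (15.5, 8) partially overlaps it — only the 32.50 mm² overlap (of its 62.50 mm²) is removed, clipping the outline — 2 connected regions. Overall, the cross-section has 2 separate islands. The nearest boundary edge runs (15.50, 14.00)→(-1.00, 14.00); distance from the point to it = 0.90 mm. (Shell/infill is judged within the island containing the point — the largest one.) The point is inside the cross-section, 0.90 mm from the nearest boundary — within the 1.8 mm shell band (3 × 0.6).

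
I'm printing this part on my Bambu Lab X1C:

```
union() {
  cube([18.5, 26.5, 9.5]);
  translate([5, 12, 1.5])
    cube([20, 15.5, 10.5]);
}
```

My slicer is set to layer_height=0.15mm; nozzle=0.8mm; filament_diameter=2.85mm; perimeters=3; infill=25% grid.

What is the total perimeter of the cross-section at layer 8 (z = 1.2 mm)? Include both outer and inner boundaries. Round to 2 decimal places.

At z = 1.2 mm: the 18.5×26.5 cube contributes its full rectangle (perimeter 90.00 mm); the cube at (5, 12) is not intersected at this z (z outside [1.5, 12]); Combining (union): only the 18.5×26.5 cube is present, so the union is just that shape — boundary = 90.00 mm. Overall, the cross-section is a single solid region. Total boundary length (outer) = 90.00 mm.

90.00 mm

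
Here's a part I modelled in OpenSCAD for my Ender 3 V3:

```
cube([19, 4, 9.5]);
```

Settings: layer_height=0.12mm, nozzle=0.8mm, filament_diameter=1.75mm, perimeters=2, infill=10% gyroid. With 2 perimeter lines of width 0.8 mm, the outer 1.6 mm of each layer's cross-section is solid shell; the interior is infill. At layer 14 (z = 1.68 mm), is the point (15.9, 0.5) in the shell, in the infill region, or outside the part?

shell

At z = 1.68 mm: the cube (footprint 19×4) is included at this height. Overall, the cross-section is a single solid region. The nearest boundary edge runs (0.00, 0.00)→(19.00, 0.00); distance from the point to it = 0.50 mm. The point is inside the cross-section, 0.50 mm from the nearest boundary — within the 1.6 mm shell band (2 × 0.8).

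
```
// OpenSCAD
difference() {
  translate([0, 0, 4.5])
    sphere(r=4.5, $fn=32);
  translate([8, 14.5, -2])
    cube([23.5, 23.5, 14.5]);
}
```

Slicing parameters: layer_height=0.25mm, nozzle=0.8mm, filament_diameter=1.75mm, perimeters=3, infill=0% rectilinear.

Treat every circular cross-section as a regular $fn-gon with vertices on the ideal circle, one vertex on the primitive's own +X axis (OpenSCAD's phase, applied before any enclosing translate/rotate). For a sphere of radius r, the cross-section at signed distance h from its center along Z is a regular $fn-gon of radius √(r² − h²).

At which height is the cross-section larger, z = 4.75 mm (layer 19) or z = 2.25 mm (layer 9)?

Layer 19 (z = 4.75): the sphere: section is a regular 32-gon, circumradius = √(r²−h²) = √(4.5²−0.25²) = 4.493 (area = (32/2)·4.493²·sin(360°/32) = 63.01 mm²); the cube at (8, 14.5) is present — its section is the full 23.5×23.5 rectangle (area 552.25 mm²); After the difference (first − rest): starting from the r=4.5 sphere (63.01 mm²), the 23.5×23.5 cube at (8, 14.5) misses the remaining region (no effect) — area = 63.01 mm². So its area = 63.01 mm². Layer 9 (z = 2.25): the r=4.5 sphere contributes a regular 32-gon of circumradius √(4.5²−2.25²) = 3.897 (area = (32/2)·3.897²·sin(360°/32) = 47.41 mm²); the cube at (8, 14.5) (footprint 23.5×23.5) is included at this height (area 552.25 mm²); Subtracting the remaining from the first: starting from the r=4.5 sphere (47.41 mm²), the 23.5×23.5 cube at (8, 14.5) misses the remaining region (no effect) — area = 47.41 mm². So its area = 47.41 mm². Layer 19 is larger (63.01 vs 47.41 mm²).

layer 19 (z = 4.75 mm)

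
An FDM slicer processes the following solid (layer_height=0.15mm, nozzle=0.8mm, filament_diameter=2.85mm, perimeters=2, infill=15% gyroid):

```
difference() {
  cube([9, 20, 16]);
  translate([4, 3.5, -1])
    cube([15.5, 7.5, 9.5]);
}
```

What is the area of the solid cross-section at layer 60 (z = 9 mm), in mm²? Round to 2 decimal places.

At z = 9 mm: the cube (footprint 9×20) is included at this height (area 180.00 mm²); the cube at (4, 3.5) is not intersected at this z (z outside [-1, 8.5]); Taking the first minus the rest: none of the subtracted shapes is present at this height, so the 9×20 cube is unchanged — area = 180.00 mm². Overall, the cross-section is a single solid region. Net area = 180.00 mm².

180.00 mm²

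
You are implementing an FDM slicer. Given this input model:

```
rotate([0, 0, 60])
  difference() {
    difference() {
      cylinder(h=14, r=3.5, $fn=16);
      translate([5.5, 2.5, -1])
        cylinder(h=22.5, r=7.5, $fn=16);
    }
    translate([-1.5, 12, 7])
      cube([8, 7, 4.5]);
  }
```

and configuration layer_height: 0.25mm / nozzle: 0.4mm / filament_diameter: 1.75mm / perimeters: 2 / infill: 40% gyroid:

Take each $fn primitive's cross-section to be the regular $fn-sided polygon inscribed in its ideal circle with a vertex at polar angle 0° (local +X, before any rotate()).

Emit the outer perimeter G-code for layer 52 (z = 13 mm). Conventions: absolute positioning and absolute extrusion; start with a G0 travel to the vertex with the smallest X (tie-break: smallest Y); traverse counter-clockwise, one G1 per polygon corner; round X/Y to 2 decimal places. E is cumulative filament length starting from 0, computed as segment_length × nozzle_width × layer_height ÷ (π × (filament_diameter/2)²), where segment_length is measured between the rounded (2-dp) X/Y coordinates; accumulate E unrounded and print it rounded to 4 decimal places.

G0 X-3.42 Y-0.26 Z13.00
G1 X-3.38 Y-0.91 E0.0271
G1 X-2.78 Y-2.13 E0.0836
G1 X-1.75 Y-3.03 E0.1405
G1 X-0.46 Y-3.47 E0.1971
G1 X0.91 Y-3.38 E0.2542
G1 X2.13 Y-2.78 E0.3107
G1 X3.03 Y-1.75 E0.3676
G1 X3.34 Y-0.83 E0.4080
G1 X2.53 Y-1.23 E0.4455
G1 X-0.39 Y-1.42 E0.5672
G1 X-3.17 Y-0.48 E0.6892
G1 X-3.42 Y-0.26 E0.7030

At z = 13 mm: the r=3.5 cylinder gives a regular 16-gon of circumradius 3.5 (constant along its height); the cylinder at (5.5, 2.5): section is a regular 16-gon, circumradius r=7.5; Taking the first minus the rest: starting from the r=3.5 cylinder, the r=7.5 cylinder at (5.5, 2.5) partially overlaps it — only the 26.28 mm² overlap (of its 172.21 mm²) is removed, clipping the outline — 1 connected region; the cube at (-1.5, 12) does not reach this height (z outside [7, 11.5]); Subtracting the remaining from the first: none of the subtracted shapes is present at this height, so the result so far is unchanged — 1 connected region; (rotated 60° about Z; rotation is an isometry so areas/perimeters/island counts are preserved). The outline is a single polygon with 12 vertices. Extrusion per mm of travel: 0.4 × 0.25 / (π × 0.875²) = 0.041575. Accumulating E over each segment gives final E = 0.7030.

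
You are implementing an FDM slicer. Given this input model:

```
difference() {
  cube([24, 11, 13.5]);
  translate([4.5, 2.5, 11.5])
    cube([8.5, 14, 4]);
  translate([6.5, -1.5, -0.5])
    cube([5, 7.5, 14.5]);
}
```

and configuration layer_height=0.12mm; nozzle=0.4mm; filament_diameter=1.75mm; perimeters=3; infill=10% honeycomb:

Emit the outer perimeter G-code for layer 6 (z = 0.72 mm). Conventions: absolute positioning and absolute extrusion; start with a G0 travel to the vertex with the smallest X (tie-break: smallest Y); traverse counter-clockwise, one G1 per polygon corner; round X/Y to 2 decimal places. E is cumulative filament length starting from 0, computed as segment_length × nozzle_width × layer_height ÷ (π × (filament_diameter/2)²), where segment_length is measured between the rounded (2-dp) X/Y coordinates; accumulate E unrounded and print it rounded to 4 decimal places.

At z = 0.72 mm: the cube (footprint 24×11) is included at this height; the cube at (4.5, 2.5) is absent (z outside [11.5, 15.5]); the cube at (6.5, -1.5) is present — its section is the full 5×7.5 rectangle; Taking the first minus the rest: starting from the 24×11 cube, the 5×7.5 cube at (6.5, -1.5) partially overlaps it — only the 30.00 mm² overlap (of its 37.50 mm²) is removed, clipping the outline — 1 connected region. The outline is a single polygon with 8 vertices. Extrusion per mm of travel: 0.4 × 0.12 / (π × 0.875²) = 0.019956. Accumulating E over each segment gives final E = 1.6364.

G0 X0.00 Y0.00 Z0.72
G1 X6.50 Y0.00 E0.1297
G1 X6.50 Y6.00 E0.2495
G1 X11.50 Y6.00 E0.3492
G1 X11.50 Y0.00 E0.4690
G1 X24.00 Y0.00 E0.7184
G1 X24.00 Y11.00 E0.9379
G1 X0.00 Y11.00 E1.4169
G1 X0.00 Y0.00 E1.6364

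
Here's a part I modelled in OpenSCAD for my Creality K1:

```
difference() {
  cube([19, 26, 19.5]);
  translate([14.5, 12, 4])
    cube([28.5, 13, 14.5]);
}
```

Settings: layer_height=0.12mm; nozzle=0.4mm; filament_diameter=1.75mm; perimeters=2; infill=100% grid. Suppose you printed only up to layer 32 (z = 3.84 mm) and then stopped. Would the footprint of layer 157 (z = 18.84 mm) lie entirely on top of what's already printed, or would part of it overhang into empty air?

entirely on top

Compare the two slices. At z = 3.84: the 19×26 cube contributes its full rectangle (area 494.00 mm²); the cube at (14.5, 12) is not intersected at this z (z outside [4, 18.5]); Taking the first minus the rest: none of the subtracted shapes is present at this height, so the 19×26 cube is unchanged — area = 494.00 mm². At z = 18.84: the 19×26 cube contributes its full rectangle (area 494.00 mm²); the cube at (14.5, 12) does not reach this height (z outside [4, 18.5]); Subtracting the remaining from the first: none of the subtracted shapes is present at this height, so the 19×26 cube is unchanged — area = 494.00 mm². Checking containment: the cross-section at z = 18.84 is a subset of the cross-section at z = 3.84.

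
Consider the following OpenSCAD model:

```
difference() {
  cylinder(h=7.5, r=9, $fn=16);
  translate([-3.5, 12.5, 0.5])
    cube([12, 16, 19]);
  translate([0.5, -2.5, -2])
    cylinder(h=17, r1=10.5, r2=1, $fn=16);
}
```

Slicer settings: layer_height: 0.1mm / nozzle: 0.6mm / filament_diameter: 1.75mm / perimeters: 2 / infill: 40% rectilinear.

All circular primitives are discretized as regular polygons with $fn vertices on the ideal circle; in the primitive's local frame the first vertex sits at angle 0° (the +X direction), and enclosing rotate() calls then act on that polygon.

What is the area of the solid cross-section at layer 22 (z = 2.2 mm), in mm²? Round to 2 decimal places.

67.60 mm²

At z = 2.2 mm: the r=9 cylinder contributes a regular 16-gon of circumradius 9 (area = (16/2)·9.000²·sin(360°/16) = 247.98 mm²); the cube at (-3.5, 12.5) is present — its section is the full 12×16 rectangle (area 192.00 mm²); the cone at (0.5, -2.5) contributes a regular 16-gon of circumradius 8.153 (interpolated between r1=10.5 and r2=1 at t=0.247) (area = (16/2)·8.153²·sin(360°/16) = 203.50 mm²); Taking the first minus the rest: starting from the r=9 cylinder (247.98 mm²), the 12×16 cube at (-3.5, 12.5) misses the remaining region (no effect); the cone at (0.5, -2.5) partially overlaps it — only the 180.38 mm² overlap (of its 203.50 mm²) is removed, clipping the outline — area = 67.60 mm². Overall, the cross-section is a single solid region. Net area = 67.60 mm².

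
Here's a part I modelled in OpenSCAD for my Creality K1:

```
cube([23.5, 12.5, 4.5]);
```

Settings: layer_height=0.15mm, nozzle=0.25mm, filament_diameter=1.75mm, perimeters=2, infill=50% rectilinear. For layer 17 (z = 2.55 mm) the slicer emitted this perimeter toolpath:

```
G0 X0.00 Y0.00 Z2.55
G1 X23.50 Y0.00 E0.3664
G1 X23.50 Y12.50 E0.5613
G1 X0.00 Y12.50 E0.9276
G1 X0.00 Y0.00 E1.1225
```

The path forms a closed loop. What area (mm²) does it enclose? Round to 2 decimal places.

293.75 mm²

Apply the shoelace formula to the sequence of (X, Y) vertices; enclosed area = 293.75 mm².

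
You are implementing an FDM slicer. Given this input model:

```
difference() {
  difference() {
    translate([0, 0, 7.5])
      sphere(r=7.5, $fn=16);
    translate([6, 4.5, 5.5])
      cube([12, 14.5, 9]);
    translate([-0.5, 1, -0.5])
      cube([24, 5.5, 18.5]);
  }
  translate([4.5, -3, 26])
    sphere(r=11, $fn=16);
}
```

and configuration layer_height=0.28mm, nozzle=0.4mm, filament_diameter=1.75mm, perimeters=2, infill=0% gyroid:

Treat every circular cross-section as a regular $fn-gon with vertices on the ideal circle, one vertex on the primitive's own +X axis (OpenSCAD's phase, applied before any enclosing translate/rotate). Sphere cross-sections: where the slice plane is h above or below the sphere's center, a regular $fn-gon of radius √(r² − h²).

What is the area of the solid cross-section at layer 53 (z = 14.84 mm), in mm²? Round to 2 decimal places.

At z = 14.84 mm: the sphere: section is a regular 16-gon, circumradius = √(r²−h²) = √(7.5²−7.34²) = 1.541 (area = (16/2)·1.541²·sin(360°/16) = 7.27 mm²); the cube at (6, 4.5) is not intersected at this z (z outside [5.5, 14.5]); the cube at (-0.5, 1) is present — its section is the full 24×5.5 rectangle (area 132.00 mm²); After the difference (first − rest): starting from the r=7.5 sphere (7.27 mm²), the 24×5.5 cube at (-0.5, 1) partially overlaps it — only the 0.66 mm² overlap (of its 132.00 mm²) is removed, clipping the outline — area = 6.61 mm²; the sphere at (4.5, -3) is not intersected at this z (|z−center|=11.160 > r=11); Subtracting the remaining from the first: none of the subtracted shapes is present at this height, so the result so far is unchanged — area = 6.61 mm². Overall, the cross-section is a single solid region. Net area = 6.61 mm².

6.61 mm²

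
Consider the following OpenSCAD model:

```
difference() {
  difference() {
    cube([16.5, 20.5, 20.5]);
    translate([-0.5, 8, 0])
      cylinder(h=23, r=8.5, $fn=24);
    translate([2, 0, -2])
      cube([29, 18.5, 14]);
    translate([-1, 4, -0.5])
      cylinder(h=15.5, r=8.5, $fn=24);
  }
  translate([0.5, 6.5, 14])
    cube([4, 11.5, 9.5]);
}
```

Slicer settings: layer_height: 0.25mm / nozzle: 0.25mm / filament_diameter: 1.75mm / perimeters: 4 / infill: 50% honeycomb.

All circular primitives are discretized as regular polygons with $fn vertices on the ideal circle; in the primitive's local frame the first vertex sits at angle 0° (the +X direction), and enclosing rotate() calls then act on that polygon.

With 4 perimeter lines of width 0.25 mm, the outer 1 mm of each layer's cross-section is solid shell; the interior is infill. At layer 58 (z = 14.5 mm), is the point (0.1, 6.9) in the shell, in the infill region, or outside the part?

outside

At z = 14.5 mm: the 16.5×20.5 cube contributes its full rectangle; the cylinder at (-0.5, 8): section is a regular 24-gon, circumradius r=8.5; the cube at (2, 0) is not intersected at this z (z outside [-2, 12]); the r=8.5 cylinder at (-1, 4) gives a regular 24-gon of circumradius 8.5 (constant along its height); After the difference (first − rest): starting from the 16.5×20.5 cube, the r=8.5 cylinder at (-0.5, 8) partially overlaps it — only the 103.13 mm² overlap (of its 224.40 mm²) is removed, clipping the outline; the r=8.5 cylinder at (-1, 4) partially overlaps it — only the 7.98 mm² overlap (of its 224.40 mm²) is removed, clipping the outline — 1 connected region; the 4×11.5 cube at (0.5, 6.5) contributes its full rectangle; Subtracting the remaining from the first: starting from the result so far, the 4×11.5 cube at (0.5, 6.5) partially overlaps it — only the 8.79 mm² overlap (of its 46.00 mm²) is removed, clipping the outline — 1 connected region. Overall, the cross-section is a single solid region. The nearest boundary edge runs (7.50, 4.00)→(7.37, 4.98); distance from the point to it = 7.52 mm. The point is not inside any of the regions above, so it lies outside the cross-section (7.52 mm from the nearest boundary).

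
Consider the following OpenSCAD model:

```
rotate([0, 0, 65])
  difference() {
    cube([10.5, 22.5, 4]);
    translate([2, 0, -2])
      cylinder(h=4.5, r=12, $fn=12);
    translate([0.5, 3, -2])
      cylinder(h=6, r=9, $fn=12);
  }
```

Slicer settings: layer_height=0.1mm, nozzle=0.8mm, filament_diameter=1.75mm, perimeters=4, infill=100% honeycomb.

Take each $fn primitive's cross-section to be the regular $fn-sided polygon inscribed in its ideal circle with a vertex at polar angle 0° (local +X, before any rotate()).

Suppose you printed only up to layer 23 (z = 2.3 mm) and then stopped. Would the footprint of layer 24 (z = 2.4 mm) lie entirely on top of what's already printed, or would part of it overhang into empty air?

Compare the two slices. At z = 2.3: the cube is present — its section is the full 10.5×22.5 rectangle (area 236.25 mm²); the r=12 cylinder at (2, 0) gives a regular 12-gon of circumradius 12 (constant along its height) (area = (12/2)·12.000²·sin(360°/12) = 432.00 mm²); the r=9 cylinder at (0.5, 3) contributes a regular 12-gon of circumradius 9 (area = (12/2)·9.000²·sin(360°/12) = 243.00 mm²); Subtracting the remaining from the first: starting from the 10.5×22.5 cube (236.25 mm²), the r=12 cylinder at (2, 0) partially overlaps it — only the 113.50 mm² overlap (of its 432.00 mm²) is removed, clipping the outline; the r=9 cylinder at (0.5, 3) partially overlaps it — only the 0.35 mm² overlap (of its 243.00 mm²) is removed, clipping the outline — area = 122.40 mm²; (rotated 65° about Z; rotation is an isometry so areas/perimeters/island counts are preserved). At z = 2.4: the cube is present — its section is the full 10.5×22.5 rectangle (area 236.25 mm²); the cylinder at (2, 0): section is a regular 12-gon, circumradius r=12 (area = (12/2)·12.000²·sin(360°/12) = 432.00 mm²); the r=9 cylinder at (0.5, 3) contributes a regular 12-gon of circumradius 9 (area = (12/2)·9.000²·sin(360°/12) = 243.00 mm²); After the difference (first − rest): starting from the 10.5×22.5 cube (236.25 mm²), the r=12 cylinder at (2, 0) partially overlaps it — only the 113.50 mm² overlap (of its 432.00 mm²) is removed, clipping the outline; the r=9 cylinder at (0.5, 3) partially overlaps it — only the 0.35 mm² overlap (of its 243.00 mm²) is removed, clipping the outline — area = 122.40 mm²; (whole slice rotated 65° about Z — lengths, areas and connectivity unchanged). Checking containment: the cross-section at z = 2.4 is a subset of the cross-section at z = 2.3.

entirely on top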